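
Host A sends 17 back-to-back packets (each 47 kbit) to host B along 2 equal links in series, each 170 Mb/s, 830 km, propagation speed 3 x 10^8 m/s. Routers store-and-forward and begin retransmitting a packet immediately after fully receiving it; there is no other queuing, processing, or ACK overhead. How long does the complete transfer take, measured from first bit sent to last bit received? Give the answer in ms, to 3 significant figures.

Per-hop transmission t_tx = L/R = 47000/170000000 = 0.276471 ms.
Per-hop propagation t_prop = 830000/300000000 = 2.76667 ms.
Pipeline fill: first packet needs 2·t_tx to clear all hops; remaining 16 packets each add one t_tx.
Total = (2+17-1)·t_tx + 2·t_prop = 18·0.276471 + 2·2.76667 = 10.5 ms.

10.5 ms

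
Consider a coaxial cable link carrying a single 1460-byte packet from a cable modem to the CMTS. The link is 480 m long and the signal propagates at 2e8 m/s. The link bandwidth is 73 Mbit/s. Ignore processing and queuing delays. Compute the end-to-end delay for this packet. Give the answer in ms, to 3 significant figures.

L = 1460 × 8 = 11680 bits.
Transmission delay = L/R = 11680 / 73000000 = 0.16 ms.
Propagation delay = d/s = 480 m / 200000000 m/s = 0.0024 ms.
Total = 0.162 ms.

0.162 ms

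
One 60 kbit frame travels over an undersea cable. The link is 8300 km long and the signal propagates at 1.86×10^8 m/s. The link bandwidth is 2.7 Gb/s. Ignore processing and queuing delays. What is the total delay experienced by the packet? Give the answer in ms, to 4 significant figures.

L = 60000 bits.
Transmission delay = L/R = 60000 / 2700000000 = 0.0222222 ms.
Propagation delay = d/s = 8300000 m / 186000000 m/s = 44.6237 ms.
Total = 44.65 ms.

44.65 ms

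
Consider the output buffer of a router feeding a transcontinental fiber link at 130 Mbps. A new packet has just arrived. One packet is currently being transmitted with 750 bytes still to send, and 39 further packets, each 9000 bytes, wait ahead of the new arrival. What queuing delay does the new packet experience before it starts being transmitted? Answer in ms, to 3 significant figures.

Each queued packet: L/R = 72000/130000000 = 0.553846 ms.
39 queued → 21.6 ms.
Plus remaining 6000 bits of current packet: 0.0461538 ms.
Queuing delay = 21.6 ms.

21.6 ms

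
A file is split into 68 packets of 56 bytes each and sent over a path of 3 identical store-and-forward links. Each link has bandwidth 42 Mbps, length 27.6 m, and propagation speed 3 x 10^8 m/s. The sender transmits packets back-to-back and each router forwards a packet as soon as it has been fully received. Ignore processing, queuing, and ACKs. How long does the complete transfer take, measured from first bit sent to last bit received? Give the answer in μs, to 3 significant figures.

Per-hop transmission t_tx = L/R = 448/42000000 = 10.6667 μs.
Per-hop propagation t_prop = 27.6/300000000 = 0.092 μs.
Pipeline fill: first packet needs 3·t_tx to clear all hops; remaining 67 packets each add one t_tx.
Total = (3+68-1)·t_tx + 3·t_prop = 70·10.6667 + 3·0.092 = 747 μs.

747 μs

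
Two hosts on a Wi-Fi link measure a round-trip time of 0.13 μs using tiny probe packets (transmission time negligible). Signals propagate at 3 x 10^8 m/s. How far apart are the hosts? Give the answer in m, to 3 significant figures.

One-way propagation = RTT/2 = 0.065 μs.
d = s × t = 300000000 × 6.5e-08 = 19.5 m.

19.5 m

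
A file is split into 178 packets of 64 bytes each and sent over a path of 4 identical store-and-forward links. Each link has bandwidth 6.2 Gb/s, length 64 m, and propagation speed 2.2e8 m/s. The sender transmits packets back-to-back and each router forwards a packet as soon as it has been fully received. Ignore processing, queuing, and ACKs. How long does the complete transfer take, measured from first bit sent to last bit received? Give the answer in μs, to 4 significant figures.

16.11 μs

Per-hop transmission t_tx = L/R = 512/6200000000 = 0.0825806 μs.
Per-hop propagation t_prop = 64/2.2e+08 = 0.290909 μs.
Pipeline fill: first packet needs 4·t_tx to clear all hops; remaining 177 packets each add one t_tx.
Total = (4+178-1)·t_tx + 4·t_prop = 181·0.0825806 + 4·0.290909 = 16.11 μs.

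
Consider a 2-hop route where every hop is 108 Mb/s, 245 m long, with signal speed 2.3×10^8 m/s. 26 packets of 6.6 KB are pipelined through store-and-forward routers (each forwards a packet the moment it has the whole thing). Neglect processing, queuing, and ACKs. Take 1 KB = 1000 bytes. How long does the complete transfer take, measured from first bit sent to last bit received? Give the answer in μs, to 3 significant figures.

13200 μs

Per-hop transmission t_tx = L/R = 52800/108000000 = 488.889 μs.
Per-hop propagation t_prop = 245/2.3e+08 = 1.06522 μs.
Pipeline fill: first packet needs 2·t_tx to clear all hops; remaining 25 packets each add one t_tx.
Total = (2+26-1)·t_tx + 2·t_prop = 27·488.889 + 2·1.06522 = 13200 μs.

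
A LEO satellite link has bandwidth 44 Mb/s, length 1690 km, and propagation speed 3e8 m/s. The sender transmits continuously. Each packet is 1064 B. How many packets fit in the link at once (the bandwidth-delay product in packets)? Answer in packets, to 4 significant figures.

Propagation delay = 1690000 / 300000000 = 0.00563333 s.
BDP = R × t_prop = 44000000 × 0.00563333 = 247867 bits.
In packets of 8512 bits: 29.12 packets.

29.12 packets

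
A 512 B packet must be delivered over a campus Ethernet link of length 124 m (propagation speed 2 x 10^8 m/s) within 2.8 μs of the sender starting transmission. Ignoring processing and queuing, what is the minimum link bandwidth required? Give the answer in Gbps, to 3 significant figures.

1.88 Gbps

L = 4096 bits.
Propagation delay = 124 / 200000000 = 0.62 μs.
Transmission budget = 2.8 − 0.62 = 2.18 μs.
R ≥ L / t_tx = 4096 bits / 2.18e-06 s = 1.88 Gbps.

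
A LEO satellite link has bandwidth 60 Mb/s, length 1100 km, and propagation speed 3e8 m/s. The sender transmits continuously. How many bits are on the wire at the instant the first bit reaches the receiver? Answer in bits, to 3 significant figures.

220000 bits

Propagation delay = 1100000 / 300000000 = 0.00366667 s.
BDP = R × t_prop = 60000000 × 0.00366667 = 220000 bits.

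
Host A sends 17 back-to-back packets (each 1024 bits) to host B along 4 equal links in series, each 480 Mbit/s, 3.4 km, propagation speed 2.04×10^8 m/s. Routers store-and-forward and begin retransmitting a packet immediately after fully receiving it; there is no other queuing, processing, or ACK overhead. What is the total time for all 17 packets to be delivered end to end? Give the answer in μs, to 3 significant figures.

109 μs

Per-hop transmission t_tx = L/R = 1024/480000000 = 2.13333 μs.
Per-hop propagation t_prop = 3400/204000000 = 16.6667 μs.
Pipeline fill: first packet needs 4·t_tx to clear all hops; remaining 16 packets each add one t_tx.
Total = (4+17-1)·t_tx + 4·t_prop = 20·2.13333 + 4·16.6667 = 109 μs.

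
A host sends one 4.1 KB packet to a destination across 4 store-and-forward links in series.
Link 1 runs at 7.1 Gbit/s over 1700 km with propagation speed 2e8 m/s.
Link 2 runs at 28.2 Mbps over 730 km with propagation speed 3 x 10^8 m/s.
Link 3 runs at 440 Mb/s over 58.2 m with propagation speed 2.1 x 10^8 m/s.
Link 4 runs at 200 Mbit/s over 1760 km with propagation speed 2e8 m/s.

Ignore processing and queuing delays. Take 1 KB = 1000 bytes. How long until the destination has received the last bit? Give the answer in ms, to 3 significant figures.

21.1 ms

L = 32800 bits.
Transmission delays (L/R per hop): 0.00461972, 1.16312, 0.0745455, 0.164 ms; sum = 1.40629 ms.
Propagation delays (d/s per hop): 8.5, 2.43333, 0.000277143, 8.8 ms; sum = 19.7336 ms.
End-to-end = 21.1 ms.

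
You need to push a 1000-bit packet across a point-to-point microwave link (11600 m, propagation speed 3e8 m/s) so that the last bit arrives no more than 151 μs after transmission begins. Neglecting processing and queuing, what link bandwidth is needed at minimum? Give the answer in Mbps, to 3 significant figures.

8.90 Mbps

Propagation delay = 11600 / 300000000 = 38.6667 μs.
Transmission budget = 151 − 38.6667 = 112.333 μs.
R ≥ L / t_tx = 1000 bits / 0.000112333 s = 8.90 Mbps.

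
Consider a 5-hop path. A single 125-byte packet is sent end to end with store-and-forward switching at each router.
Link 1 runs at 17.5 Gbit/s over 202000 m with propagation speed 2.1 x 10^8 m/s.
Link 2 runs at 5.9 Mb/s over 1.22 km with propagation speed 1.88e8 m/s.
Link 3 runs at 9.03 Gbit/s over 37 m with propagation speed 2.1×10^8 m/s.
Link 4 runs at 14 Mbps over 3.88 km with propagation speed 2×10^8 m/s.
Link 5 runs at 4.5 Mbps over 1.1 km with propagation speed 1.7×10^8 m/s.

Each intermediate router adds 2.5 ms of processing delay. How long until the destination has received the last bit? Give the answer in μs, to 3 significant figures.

11500 μs

L = 125 × 8 = 1000 bits.
Transmission delays (L/R per hop): 0.0571429, 169.492, 0.110742, 71.4286, 222.222 μs; sum = 463.31 μs.
Propagation delays (d/s per hop): 961.905, 6.48936, 0.17619, 19.4, 6.47059 μs; sum = 994.441 μs.
Processing at 4 router(s): 4 × 2.5 ms = 10000 μs.
End-to-end = 11500 μs.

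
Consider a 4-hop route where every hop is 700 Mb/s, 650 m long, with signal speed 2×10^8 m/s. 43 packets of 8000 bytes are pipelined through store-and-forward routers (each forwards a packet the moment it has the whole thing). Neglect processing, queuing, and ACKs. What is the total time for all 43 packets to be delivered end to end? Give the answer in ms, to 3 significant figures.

Per-hop transmission t_tx = L/R = 64000/700000000 = 0.0914286 ms.
Per-hop propagation t_prop = 650/200000000 = 0.00325 ms.
Pipeline fill: first packet needs 4·t_tx to clear all hops; remaining 42 packets each add one t_tx.
Total = (4+43-1)·t_tx + 4·t_prop = 46·0.0914286 + 4·0.00325 = 4.22 ms.

4.22 ms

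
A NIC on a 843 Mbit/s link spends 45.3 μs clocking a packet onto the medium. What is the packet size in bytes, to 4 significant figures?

4773 bytes

L = R × t_tx = 843000000 b/s × 4.53e-05 s = 38187.9 bits.
In bytes: 38187.9 / 8 = 4773 bytes.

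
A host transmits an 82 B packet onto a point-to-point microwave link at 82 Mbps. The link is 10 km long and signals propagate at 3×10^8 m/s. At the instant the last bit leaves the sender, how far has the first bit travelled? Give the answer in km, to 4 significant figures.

2.400 km

t_tx = L/R = 656/82000000 = 8e-06 s.
Distance = s × t_tx = 300000000 × 8e-06 = 2.400 km.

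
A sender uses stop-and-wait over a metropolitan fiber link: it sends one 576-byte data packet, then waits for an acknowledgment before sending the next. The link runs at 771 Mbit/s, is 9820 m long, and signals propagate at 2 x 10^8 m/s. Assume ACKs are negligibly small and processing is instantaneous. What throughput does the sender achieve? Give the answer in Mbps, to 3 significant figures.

t_tx = L/R = 4608/771000000 = 5.97665e-06 s.
t_prop = 9820/200000000 = 4.91e-05 s; RTT = 9.82e-05 s.
Cycle = t_tx + RTT = 0.000104177 s.
Throughput = L / cycle = 4608 / 0.000104177 = 44.2 Mbps.

44.2 Mbps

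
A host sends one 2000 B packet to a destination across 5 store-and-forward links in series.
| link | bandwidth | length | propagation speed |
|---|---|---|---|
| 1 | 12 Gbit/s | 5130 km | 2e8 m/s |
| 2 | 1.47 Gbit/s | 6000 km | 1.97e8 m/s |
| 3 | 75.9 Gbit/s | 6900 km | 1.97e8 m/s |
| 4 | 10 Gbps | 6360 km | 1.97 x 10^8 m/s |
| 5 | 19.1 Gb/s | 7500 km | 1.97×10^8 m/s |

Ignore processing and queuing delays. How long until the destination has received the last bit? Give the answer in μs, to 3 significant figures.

162000 μs

L = 2000 × 8 = 16000 bits.
Transmission delays (L/R per hop): 1.33333, 10.8844, 0.210804, 1.6, 0.837696 μs; sum = 14.8662 μs.
Propagation delays (d/s per hop): 25650, 30456.9, 35025.4, 32284.3, 38071.1 μs; sum = 161488 μs.
End-to-end = 162000 μs.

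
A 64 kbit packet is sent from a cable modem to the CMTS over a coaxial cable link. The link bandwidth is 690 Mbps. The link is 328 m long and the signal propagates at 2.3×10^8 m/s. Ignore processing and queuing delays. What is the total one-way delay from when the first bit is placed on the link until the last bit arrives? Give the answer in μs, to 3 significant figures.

L = 64000 bits.
Transmission delay = L/R = 64000 / 690000000 = 92.7536 μs.
Propagation delay = d/s = 328 m / 2.3e+08 m/s = 1.42609 μs.
Total = 94.2 μs.

94.2 μs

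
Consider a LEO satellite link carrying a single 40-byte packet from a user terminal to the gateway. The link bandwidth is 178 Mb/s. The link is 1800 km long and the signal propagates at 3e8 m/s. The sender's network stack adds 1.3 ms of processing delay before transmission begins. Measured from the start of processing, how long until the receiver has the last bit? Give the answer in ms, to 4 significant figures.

L = 40 × 8 = 320 bits.
Transmission delay = L/R = 320 / 178000000 = 0.00179775 ms.
Propagation delay = d/s = 1800000 m / 300000000 m/s = 6 ms.
Plus processing delay 1.3 ms = 1.3 ms.
Total = 7.302 ms.

7.302 ms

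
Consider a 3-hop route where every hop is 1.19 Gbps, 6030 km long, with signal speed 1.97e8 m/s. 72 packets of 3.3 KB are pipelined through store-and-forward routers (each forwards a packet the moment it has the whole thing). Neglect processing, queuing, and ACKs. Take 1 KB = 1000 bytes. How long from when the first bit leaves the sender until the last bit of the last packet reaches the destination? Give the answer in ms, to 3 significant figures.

Per-hop transmission t_tx = L/R = 26400/1190000000 = 0.0221849 ms.
Per-hop propagation t_prop = 6030000/197000000 = 30.6091 ms.
Pipeline fill: first packet needs 3·t_tx to clear all hops; remaining 71 packets each add one t_tx.
Total = (3+72-1)·t_tx + 3·t_prop = 74·0.0221849 + 3·30.6091 = 93.5 ms.

93.5 ms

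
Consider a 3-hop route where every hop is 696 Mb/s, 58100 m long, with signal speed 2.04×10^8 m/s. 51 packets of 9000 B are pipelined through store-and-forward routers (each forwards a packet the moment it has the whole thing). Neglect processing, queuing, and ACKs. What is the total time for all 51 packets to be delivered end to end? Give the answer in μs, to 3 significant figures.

6340 μs

Per-hop transmission t_tx = L/R = 72000/696000000 = 103.448 μs.
Per-hop propagation t_prop = 58100/204000000 = 284.804 μs.
Pipeline fill: first packet needs 3·t_tx to clear all hops; remaining 50 packets each add one t_tx.
Total = (3+51-1)·t_tx + 3·t_prop = 53·103.448 + 3·284.804 = 6340 μs.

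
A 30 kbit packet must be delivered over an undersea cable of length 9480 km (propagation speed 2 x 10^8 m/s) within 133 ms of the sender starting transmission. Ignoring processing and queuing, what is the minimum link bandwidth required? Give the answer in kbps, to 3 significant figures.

Propagation delay = 9480000 / 200000000 = 47.4 ms.
Transmission budget = 133 − 47.4 = 85.6 ms.
R ≥ L / t_tx = 30000 bits / 0.0856 s = 350 kbps.

350 kbps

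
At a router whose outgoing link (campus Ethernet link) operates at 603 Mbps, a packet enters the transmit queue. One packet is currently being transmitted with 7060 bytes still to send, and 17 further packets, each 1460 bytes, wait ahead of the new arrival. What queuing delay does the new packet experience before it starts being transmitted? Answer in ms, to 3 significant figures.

0.423 ms

Each queued packet: L/R = 11680/603000000 = 0.0193698 ms.
17 queued → 0.329287 ms.
Plus remaining 56480 bits of current packet: 0.093665 ms.
Queuing delay = 0.423 ms.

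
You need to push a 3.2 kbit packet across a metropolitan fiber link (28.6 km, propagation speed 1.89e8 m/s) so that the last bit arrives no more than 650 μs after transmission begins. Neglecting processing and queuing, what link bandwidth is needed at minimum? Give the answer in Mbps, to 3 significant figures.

6.42 Mbps

Propagation delay = 28600 / 189000000 = 151.323 μs.
Transmission budget = 650 − 151.323 = 498.677 μs.
R ≥ L / t_tx = 3200 bits / 0.000498677 s = 6.42 Mbps.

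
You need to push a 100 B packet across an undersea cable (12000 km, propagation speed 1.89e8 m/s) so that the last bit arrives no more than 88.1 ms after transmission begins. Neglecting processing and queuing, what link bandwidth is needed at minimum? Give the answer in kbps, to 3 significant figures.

32.5 kbps

L = 800 bits.
Propagation delay = 12000000 / 189000000 = 63.4921 ms.
Transmission budget = 88.1 − 63.4921 = 24.6079 ms.
R ≥ L / t_tx = 800 bits / 0.0246079 s = 32.5 kbps.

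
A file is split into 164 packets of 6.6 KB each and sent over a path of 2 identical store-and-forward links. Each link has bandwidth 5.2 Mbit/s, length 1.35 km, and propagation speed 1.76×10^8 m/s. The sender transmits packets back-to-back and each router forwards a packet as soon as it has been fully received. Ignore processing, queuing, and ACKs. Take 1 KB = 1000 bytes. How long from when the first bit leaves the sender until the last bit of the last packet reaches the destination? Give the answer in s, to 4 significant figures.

Per-hop transmission t_tx = L/R = 52800/5200000 = 0.0101538 s.
Per-hop propagation t_prop = 1350/176000000 = 7.67045e-06 s.
Pipeline fill: first packet needs 2·t_tx to clear all hops; remaining 163 packets each add one t_tx.
Total = (2+164-1)·t_tx + 2·t_prop = 165·0.0101538 + 2·7.67045e-06 = 1.675 s.

1.675 s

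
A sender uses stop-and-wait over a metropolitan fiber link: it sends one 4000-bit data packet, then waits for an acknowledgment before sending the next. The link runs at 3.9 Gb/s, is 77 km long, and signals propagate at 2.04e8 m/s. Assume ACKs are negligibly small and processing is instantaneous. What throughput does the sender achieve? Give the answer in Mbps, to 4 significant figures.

t_tx = L/R = 4000/3900000000 = 1.02564e-06 s.
t_prop = 77000/204000000 = 0.000377451 s; RTT = 0.000754902 s.
Cycle = t_tx + RTT = 0.000755928 s.
Throughput = L / cycle = 4000 / 0.000755928 = 5.292 Mbps.

5.292 Mbps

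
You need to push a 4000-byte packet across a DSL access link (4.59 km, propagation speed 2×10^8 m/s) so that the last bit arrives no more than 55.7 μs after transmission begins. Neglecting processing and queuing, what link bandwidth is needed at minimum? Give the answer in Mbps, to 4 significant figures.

977.1 Mbps

L = 32000 bits.
Propagation delay = 4590 / 200000000 = 22.95 μs.
Transmission budget = 55.7 − 22.95 = 32.75 μs.
R ≥ L / t_tx = 32000 bits / 3.275e-05 s = 977.1 Mbps.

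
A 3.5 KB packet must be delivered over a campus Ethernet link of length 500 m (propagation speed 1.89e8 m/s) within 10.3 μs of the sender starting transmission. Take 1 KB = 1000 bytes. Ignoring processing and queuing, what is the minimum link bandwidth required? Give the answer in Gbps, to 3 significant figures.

3.66 Gbps

L = 28000 bits.
Propagation delay = 500 / 189000000 = 2.6455 μs.
Transmission budget = 10.3 − 2.6455 = 7.6545 μs.
R ≥ L / t_tx = 28000 bits / 7.6545e-06 s = 3.66 Gbps.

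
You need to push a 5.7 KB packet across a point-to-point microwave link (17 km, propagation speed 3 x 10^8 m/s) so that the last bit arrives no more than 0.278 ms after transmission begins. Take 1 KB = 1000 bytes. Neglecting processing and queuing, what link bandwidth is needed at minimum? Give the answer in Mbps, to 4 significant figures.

L = 45600 bits.
Propagation delay = 17000 / 300000000 = 0.0566667 ms.
Transmission budget = 0.278 − 0.0566667 = 0.221333 ms.
R ≥ L / t_tx = 45600 bits / 0.000221333 s = 206.0 Mbps.

206.0 Mbps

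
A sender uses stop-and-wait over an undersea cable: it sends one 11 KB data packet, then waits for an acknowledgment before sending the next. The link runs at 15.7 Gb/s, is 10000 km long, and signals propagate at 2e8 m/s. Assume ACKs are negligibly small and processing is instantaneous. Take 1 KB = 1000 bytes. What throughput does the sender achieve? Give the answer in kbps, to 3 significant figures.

t_tx = L/R = 88000/15700000000 = 5.6051e-06 s.
t_prop = 10000000/200000000 = 0.05 s; RTT = 0.1 s.
Cycle = t_tx + RTT = 0.100006 s.
Throughput = L / cycle = 88000 / 0.100006 = 880 kbps.

880 kbps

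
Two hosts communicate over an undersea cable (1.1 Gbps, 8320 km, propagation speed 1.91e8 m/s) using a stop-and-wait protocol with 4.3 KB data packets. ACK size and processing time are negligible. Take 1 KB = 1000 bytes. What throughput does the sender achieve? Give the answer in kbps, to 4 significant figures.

t_tx = L/R = 34400/1100000000 = 3.12727e-05 s.
t_prop = 8320000/191000000 = 0.0435602 s; RTT = 0.0871204 s.
Cycle = t_tx + RTT = 0.0871517 s.
Throughput = L / cycle = 34400 / 0.0871517 = 394.7 kbps.

394.7 kbps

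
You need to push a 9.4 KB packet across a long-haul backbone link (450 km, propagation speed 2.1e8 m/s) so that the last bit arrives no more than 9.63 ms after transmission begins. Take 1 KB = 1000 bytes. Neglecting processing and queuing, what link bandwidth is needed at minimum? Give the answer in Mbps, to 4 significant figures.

10.04 Mbps

L = 75200 bits.
Propagation delay = 450000 / 210000000 = 2.14286 ms.
Transmission budget = 9.63 − 2.14286 = 7.48714 ms.
R ≥ L / t_tx = 75200 bits / 0.00748714 s = 10.04 Mbps.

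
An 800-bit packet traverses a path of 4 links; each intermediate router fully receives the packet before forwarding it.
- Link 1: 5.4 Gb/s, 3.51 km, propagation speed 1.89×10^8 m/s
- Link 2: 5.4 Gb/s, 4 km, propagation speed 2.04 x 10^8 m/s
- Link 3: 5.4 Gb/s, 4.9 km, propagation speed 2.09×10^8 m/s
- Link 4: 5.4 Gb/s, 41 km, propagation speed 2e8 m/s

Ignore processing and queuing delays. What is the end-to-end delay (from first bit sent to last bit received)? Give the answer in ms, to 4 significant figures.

0.2672 ms

Transmission delay per hop = L/R = 800/5400000000 = 0.000148148 ms; 4 hops → 0.000592593 ms.
Propagation delays (d/s per hop): 0.0185714, 0.0196078, 0.023445, 0.205 ms; sum = 0.266624 ms.
End-to-end = 0.2672 ms.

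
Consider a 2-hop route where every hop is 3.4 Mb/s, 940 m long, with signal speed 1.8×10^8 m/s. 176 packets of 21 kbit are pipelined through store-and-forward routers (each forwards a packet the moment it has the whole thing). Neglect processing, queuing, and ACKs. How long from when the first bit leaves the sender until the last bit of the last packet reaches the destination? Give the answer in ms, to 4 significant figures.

1093 ms

Per-hop transmission t_tx = L/R = 21000/3400000 = 6.17647 ms.
Per-hop propagation t_prop = 940/180000000 = 0.00522222 ms.
Pipeline fill: first packet needs 2·t_tx to clear all hops; remaining 175 packets each add one t_tx.
Total = (2+176-1)·t_tx + 2·t_prop = 177·6.17647 + 2·0.00522222 = 1093 ms.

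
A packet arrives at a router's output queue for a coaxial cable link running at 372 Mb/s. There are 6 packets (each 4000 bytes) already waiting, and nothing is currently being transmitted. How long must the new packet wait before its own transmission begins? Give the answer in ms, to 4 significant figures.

Each queued packet: L/R = 32000/372000000 = 0.0860215 ms.
6 queued → 0.516129 ms.
Queuing delay = 0.5161 ms.

0.5161 ms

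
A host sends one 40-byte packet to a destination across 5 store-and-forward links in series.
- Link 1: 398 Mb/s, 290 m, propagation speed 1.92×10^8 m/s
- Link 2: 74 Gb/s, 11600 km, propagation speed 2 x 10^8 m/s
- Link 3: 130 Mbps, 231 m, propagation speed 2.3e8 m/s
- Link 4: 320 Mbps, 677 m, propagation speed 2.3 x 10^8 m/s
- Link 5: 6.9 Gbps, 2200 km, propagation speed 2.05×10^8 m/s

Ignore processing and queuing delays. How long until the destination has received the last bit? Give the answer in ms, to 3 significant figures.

L = 40 × 8 = 320 bits.
Transmission delays (L/R per hop): 0.00080402, 4.32432e-06, 0.00246154, 0.001, 4.63768e-05 ms; sum = 0.00431626 ms.
Propagation delays (d/s per hop): 0.00151042, 58, 0.00100435, 0.00294348, 10.7317 ms; sum = 68.7372 ms.
End-to-end = 68.7 ms.

68.7 ms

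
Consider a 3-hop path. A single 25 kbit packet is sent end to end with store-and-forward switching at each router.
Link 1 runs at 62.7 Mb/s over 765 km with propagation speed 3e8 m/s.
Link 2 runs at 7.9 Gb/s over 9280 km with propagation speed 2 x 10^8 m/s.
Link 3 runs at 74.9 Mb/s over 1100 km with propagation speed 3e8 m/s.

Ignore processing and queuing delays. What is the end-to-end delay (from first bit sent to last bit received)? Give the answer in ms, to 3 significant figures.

L = 25000 bits.
Transmission delays (L/R per hop): 0.398724, 0.00316456, 0.333778 ms; sum = 0.735667 ms.
Propagation delays (d/s per hop): 2.55, 46.4, 3.66667 ms; sum = 52.6167 ms.
End-to-end = 53.4 ms.

53.4 ms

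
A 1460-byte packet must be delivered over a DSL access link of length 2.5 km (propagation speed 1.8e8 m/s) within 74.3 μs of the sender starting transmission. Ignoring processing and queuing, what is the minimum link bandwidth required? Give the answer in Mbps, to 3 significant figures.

L = 11680 bits.
Propagation delay = 2500 / 180000000 = 13.8889 μs.
Transmission budget = 74.3 − 13.8889 = 60.4111 μs.
R ≥ L / t_tx = 11680 bits / 6.04111e-05 s = 193 Mbps.

193 Mbps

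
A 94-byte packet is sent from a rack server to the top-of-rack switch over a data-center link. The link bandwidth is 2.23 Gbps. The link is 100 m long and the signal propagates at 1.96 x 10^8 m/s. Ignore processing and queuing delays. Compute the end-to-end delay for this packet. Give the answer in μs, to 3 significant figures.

L = 94 × 8 = 752 bits.
Transmission delay = L/R = 752 / 2230000000 = 0.33722 μs.
Propagation delay = d/s = 100 m / 196000000 m/s = 0.510204 μs.
Total = 0.847 μs.

0.847 μs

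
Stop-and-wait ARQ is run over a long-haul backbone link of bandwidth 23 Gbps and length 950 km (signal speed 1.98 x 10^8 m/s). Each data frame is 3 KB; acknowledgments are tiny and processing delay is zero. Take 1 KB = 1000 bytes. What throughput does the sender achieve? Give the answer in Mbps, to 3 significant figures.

t_tx = L/R = 24000/23000000000 = 1.04348e-06 s.
t_prop = 950000/198000000 = 0.00479798 s; RTT = 0.00959596 s.
Cycle = t_tx + RTT = 0.009597 s.
Throughput = L / cycle = 24000 / 0.009597 = 2.50 Mbps.

2.50 Mbps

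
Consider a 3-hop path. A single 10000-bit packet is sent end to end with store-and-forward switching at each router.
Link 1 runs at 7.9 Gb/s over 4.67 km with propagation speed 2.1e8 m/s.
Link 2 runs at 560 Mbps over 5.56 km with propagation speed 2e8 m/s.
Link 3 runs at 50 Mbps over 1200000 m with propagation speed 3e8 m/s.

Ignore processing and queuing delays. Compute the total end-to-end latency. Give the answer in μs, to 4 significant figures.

4269 μs

Transmission delays (L/R per hop): 1.26582, 17.8571, 200 μs; sum = 219.123 μs.
Propagation delays (d/s per hop): 22.2381, 27.8, 4000 μs; sum = 4050.04 μs.
End-to-end = 4269 μs.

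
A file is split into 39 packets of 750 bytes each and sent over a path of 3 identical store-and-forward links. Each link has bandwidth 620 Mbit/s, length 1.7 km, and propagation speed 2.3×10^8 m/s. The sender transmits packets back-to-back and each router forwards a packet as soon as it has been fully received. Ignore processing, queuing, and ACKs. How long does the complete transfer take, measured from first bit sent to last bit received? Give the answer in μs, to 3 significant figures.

419 μs

Per-hop transmission t_tx = L/R = 6000/620000000 = 9.67742 μs.
Per-hop propagation t_prop = 1700/2.3e+08 = 7.3913 μs.
Pipeline fill: first packet needs 3·t_tx to clear all hops; remaining 38 packets each add one t_tx.
Total = (3+39-1)·t_tx + 3·t_prop = 41·9.67742 + 3·7.3913 = 419 μs.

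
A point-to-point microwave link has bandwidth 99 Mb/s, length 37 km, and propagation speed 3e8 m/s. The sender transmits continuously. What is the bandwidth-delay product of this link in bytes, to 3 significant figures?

1530 bytes

Propagation delay = 37000 / 300000000 = 0.000123333 s.
BDP = R × t_prop = 99000000 × 0.000123333 = 12210 bits.
In bytes: 12210/8 = 1530 bytes.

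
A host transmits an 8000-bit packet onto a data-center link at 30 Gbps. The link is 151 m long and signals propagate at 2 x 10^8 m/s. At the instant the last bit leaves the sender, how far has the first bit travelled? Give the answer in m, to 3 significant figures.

53.3 m

t_tx = L/R = 8000/30000000000 = 2.66667e-07 s.
Distance = s × t_tx = 200000000 × 2.66667e-07 = 53.3 m.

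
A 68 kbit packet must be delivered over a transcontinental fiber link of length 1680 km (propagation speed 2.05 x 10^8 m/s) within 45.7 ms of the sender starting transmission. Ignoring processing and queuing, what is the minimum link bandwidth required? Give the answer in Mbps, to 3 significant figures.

1.81 Mbps

Propagation delay = 1680000 / 2.05e+08 = 8.19512 ms.
Transmission budget = 45.7 − 8.19512 = 37.5049 ms.
R ≥ L / t_tx = 68000 bits / 0.0375049 s = 1.81 Mbps.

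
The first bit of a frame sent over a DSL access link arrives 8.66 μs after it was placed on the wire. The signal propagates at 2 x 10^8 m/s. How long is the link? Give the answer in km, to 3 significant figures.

d = s × t_prop = 200000000 × 8.66e-06 = 1.73 km.

1.73 km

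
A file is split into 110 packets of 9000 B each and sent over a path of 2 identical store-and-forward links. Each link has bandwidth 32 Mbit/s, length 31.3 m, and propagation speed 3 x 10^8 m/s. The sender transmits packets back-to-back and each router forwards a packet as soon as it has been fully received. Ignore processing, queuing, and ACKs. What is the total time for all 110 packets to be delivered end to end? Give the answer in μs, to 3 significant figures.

Per-hop transmission t_tx = L/R = 72000/32000000 = 2250 μs.
Per-hop propagation t_prop = 31.3/300000000 = 0.104333 μs.
Pipeline fill: first packet needs 2·t_tx to clear all hops; remaining 109 packets each add one t_tx.
Total = (2+110-1)·t_tx + 2·t_prop = 111·2250 + 2·0.104333 = 250000 μs.

250000 μs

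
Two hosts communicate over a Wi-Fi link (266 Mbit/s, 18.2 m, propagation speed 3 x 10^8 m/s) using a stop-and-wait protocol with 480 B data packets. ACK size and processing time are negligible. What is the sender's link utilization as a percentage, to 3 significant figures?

t_tx = L/R = 3840/266000000 = 1.44361e-05 s.
t_prop = 18.2/300000000 = 6.06667e-08 s; RTT = 1.21333e-07 s.
Cycle = t_tx + RTT = 1.45574e-05 s.
Utilization = t_tx / cycle = 1.44361e-05/1.45574e-05 = 99.2 %.

99.2 %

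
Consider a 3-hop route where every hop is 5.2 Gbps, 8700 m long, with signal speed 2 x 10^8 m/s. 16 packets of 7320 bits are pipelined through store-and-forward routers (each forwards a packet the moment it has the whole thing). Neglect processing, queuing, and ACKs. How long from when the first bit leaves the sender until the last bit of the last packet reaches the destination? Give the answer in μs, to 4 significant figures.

155.8 μs

Per-hop transmission t_tx = L/R = 7320/5200000000 = 1.40769 μs.
Per-hop propagation t_prop = 8700/200000000 = 43.5 μs.
Pipeline fill: first packet needs 3·t_tx to clear all hops; remaining 15 packets each add one t_tx.
Total = (3+16-1)·t_tx + 3·t_prop = 18·1.40769 + 3·43.5 = 155.8 μs.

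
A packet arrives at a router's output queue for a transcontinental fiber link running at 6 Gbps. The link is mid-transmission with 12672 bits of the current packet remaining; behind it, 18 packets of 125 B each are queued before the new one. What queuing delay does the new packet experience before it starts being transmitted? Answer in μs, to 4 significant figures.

Each queued packet: L/R = 1000/6000000000 = 0.166667 μs.
18 queued → 3 μs.
Plus remaining 12672 bits of current packet: 2.112 μs.
Queuing delay = 5.112 μs.

5.112 μs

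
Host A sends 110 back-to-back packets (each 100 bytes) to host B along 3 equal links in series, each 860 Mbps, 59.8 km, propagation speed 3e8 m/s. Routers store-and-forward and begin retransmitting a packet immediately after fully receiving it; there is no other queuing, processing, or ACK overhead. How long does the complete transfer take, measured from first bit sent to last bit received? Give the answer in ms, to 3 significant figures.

Per-hop transmission t_tx = L/R = 800/860000000 = 0.000930233 ms.
Per-hop propagation t_prop = 59800/300000000 = 0.199333 ms.
Pipeline fill: first packet needs 3·t_tx to clear all hops; remaining 109 packets each add one t_tx.
Total = (3+110-1)·t_tx + 3·t_prop = 112·0.000930233 + 3·0.199333 = 0.702 ms.

0.702 ms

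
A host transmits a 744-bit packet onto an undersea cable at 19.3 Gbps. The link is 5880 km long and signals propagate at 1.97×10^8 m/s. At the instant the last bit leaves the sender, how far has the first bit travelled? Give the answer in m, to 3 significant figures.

t_tx = L/R = 744/19300000000 = 3.85492e-08 s.
Distance = s × t_tx = 197000000 × 3.85492e-08 = 7.59 m.

7.59 m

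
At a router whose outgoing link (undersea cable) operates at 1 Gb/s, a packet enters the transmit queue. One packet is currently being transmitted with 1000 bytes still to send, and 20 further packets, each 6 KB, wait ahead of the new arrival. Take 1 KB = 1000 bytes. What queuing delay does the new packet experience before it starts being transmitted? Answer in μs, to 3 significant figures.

Each queued packet: L/R = 48000/1000000000 = 48 μs.
20 queued → 960 μs.
Plus remaining 8000 bits of current packet: 8 μs.
Queuing delay = 968 μs.

968 μs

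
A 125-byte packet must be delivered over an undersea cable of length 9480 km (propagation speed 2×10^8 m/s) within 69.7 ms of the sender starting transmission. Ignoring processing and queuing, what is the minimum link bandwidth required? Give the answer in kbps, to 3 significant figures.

L = 1000 bits.
Propagation delay = 9480000 / 200000000 = 47.4 ms.
Transmission budget = 69.7 − 47.4 = 22.3 ms.
R ≥ L / t_tx = 1000 bits / 0.0223 s = 44.8 kbps.

44.8 kbps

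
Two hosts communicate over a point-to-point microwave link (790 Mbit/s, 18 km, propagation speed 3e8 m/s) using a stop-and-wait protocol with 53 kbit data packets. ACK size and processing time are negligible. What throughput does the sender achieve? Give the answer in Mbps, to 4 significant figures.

t_tx = L/R = 53000/790000000 = 6.70886e-05 s.
t_prop = 18000/300000000 = 6e-05 s; RTT = 0.00012 s.
Cycle = t_tx + RTT = 0.000187089 s.
Throughput = L / cycle = 53000 / 0.000187089 = 283.3 Mbps.

283.3 Mbps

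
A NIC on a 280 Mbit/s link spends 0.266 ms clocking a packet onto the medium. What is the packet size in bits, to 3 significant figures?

74500 bits

L = R × t_tx = 280000000 b/s × 0.000266 s = 74480 bits.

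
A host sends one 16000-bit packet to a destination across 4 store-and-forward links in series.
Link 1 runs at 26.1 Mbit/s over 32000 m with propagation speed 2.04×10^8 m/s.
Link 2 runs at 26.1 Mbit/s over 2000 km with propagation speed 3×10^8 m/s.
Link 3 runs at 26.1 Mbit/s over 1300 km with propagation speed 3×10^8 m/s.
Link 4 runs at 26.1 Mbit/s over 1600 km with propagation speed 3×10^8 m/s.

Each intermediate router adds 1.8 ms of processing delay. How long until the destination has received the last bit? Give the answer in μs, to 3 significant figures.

24300 μs

Transmission delay per hop = L/R = 16000/26100000 = 613.027 μs; 4 hops → 2452.11 μs.
Propagation delays (d/s per hop): 156.863, 6666.67, 4333.33, 5333.33 μs; sum = 16490.2 μs.
Processing at 3 router(s): 3 × 1.8 ms = 5400 μs.
End-to-end = 24300 μs.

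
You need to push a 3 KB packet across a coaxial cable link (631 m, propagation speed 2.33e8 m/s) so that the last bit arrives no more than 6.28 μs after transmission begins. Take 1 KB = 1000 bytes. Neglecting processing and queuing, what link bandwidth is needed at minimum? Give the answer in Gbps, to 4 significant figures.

L = 24000 bits.
Propagation delay = 631 / 233000000 = 2.70815 μs.
Transmission budget = 6.28 − 2.70815 = 3.57185 μs.
R ≥ L / t_tx = 24000 bits / 3.57185e-06 s = 6.719 Gbps.

6.719 Gbps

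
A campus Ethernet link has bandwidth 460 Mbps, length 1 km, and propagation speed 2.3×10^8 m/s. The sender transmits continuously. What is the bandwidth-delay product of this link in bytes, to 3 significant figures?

250 bytes

Propagation delay = 1000 / 2.3e+08 = 4.34783e-06 s.
BDP = R × t_prop = 460000000 × 4.34783e-06 = 2000 bits.
In bytes: 2000/8 = 250 bytes.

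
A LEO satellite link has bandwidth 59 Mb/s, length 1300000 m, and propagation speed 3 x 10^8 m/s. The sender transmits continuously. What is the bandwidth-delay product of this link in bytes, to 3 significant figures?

Propagation delay = 1300000 / 300000000 = 0.00433333 s.
BDP = R × t_prop = 59000000 × 0.00433333 = 255667 bits.
In bytes: 255667/8 = 32000 bytes.

32000 bytes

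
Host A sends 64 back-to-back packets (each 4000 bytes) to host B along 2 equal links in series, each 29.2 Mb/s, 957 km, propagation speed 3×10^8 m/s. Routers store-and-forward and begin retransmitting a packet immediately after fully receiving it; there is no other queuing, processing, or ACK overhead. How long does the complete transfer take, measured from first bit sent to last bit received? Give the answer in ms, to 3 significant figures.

77.6 ms

Per-hop transmission t_tx = L/R = 32000/29200000 = 1.09589 ms.
Per-hop propagation t_prop = 957000/300000000 = 3.19 ms.
Pipeline fill: first packet needs 2·t_tx to clear all hops; remaining 63 packets each add one t_tx.
Total = (2+64-1)·t_tx + 2·t_prop = 65·1.09589 + 2·3.19 = 77.6 ms.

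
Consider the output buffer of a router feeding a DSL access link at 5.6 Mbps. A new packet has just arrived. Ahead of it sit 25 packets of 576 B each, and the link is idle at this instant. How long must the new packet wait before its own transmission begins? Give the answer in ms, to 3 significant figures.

20.6 ms

Each queued packet: L/R = 4608/5600000 = 0.822857 ms.
25 queued → 20.5714 ms.
Queuing delay = 20.6 ms.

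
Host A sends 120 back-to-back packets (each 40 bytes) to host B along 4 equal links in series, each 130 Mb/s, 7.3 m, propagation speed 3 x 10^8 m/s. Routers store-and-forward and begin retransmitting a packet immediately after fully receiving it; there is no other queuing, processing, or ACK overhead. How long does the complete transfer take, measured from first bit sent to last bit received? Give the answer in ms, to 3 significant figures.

Per-hop transmission t_tx = L/R = 320/130000000 = 0.00246154 ms.
Per-hop propagation t_prop = 7.3/300000000 = 2.43333e-05 ms.
Pipeline fill: first packet needs 4·t_tx to clear all hops; remaining 119 packets each add one t_tx.
Total = (4+120-1)·t_tx + 4·t_prop = 123·0.00246154 + 4·2.43333e-05 = 0.303 ms.

0.303 ms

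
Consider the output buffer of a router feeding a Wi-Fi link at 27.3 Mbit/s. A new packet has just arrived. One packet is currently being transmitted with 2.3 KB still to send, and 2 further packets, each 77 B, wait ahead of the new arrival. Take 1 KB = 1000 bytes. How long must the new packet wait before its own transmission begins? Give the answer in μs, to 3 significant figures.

719 μs

Each queued packet: L/R = 616/27300000 = 22.5641 μs.
2 queued → 45.1282 μs.
Plus remaining 18400 bits of current packet: 673.993 μs.
Queuing delay = 719 μs.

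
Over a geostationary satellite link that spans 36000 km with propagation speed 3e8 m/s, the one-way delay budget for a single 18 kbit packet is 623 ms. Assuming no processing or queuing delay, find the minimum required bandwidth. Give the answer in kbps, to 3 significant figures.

35.8 kbps

Propagation delay = 36000000 / 300000000 = 120 ms.
Transmission budget = 623 − 120 = 503 ms.
R ≥ L / t_tx = 18000 bits / 0.503 s = 35.8 kbps.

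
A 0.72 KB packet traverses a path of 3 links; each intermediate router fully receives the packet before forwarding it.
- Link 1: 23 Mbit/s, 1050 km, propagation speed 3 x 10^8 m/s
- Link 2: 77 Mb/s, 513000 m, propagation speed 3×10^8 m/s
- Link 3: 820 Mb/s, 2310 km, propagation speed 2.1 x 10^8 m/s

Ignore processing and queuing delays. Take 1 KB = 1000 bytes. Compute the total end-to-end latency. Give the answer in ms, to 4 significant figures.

16.54 ms

L = 5760 bits.
Transmission delays (L/R per hop): 0.250435, 0.0748052, 0.00702439 ms; sum = 0.332264 ms.
Propagation delays (d/s per hop): 3.5, 1.71, 11 ms; sum = 16.21 ms.
End-to-end = 16.54 ms.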